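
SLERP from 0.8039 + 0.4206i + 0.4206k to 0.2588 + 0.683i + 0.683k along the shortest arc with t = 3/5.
0.506 + 0.6099i + 0.6099k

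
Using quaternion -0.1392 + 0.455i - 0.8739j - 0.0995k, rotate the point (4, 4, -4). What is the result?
(-6.092, -2.008, 2.619)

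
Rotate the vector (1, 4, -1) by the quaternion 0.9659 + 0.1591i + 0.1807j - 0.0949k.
(1.561, 3.941, -0.171)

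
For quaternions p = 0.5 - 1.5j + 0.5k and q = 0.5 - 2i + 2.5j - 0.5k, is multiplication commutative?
No: pq = 4.25 - 1.5i - 0.5j - 3k ≠ 4.25 - 0.5i + 1.5j + 3k = qp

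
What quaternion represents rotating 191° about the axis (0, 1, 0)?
-0.0958 + 0.9954j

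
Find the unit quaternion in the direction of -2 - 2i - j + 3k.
-0.4714 - 0.4714i - 0.2357j + 0.7071k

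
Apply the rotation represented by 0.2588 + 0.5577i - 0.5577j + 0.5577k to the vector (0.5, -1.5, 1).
(1.577, -0.711, 0.711)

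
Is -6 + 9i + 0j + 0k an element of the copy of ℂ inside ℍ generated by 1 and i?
Yes. The quaternion -6 + 9i has j- and k-coefficients y = z = 0, so it lies in the complex subalgebra spanned by 1 and i.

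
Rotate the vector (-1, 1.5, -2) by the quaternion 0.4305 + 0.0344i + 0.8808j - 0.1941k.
(-0.521, 2.233, 1.411)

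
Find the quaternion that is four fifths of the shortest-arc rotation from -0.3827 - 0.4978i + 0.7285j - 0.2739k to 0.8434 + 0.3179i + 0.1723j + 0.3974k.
-0.8213 - 0.3958i + 0.0288j - 0.4098k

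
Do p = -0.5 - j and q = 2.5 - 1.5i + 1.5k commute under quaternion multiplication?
No: pq = -1.25 - 0.75i - 2.5j - 2.25k ≠ -1.25 + 2.25i - 2.5j + 0.75k = qp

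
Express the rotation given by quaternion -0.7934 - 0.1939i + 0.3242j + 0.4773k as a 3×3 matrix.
[[0.3342, 0.6317, -0.6995], [-0.8831, 0.4692, 0.0018], [0.3293, 0.6172, 0.7146]]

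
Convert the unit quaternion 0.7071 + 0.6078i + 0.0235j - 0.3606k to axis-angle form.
axis = (0.8596, 0.0332, -0.51), θ = π/2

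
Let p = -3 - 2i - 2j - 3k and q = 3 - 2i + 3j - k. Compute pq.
-10 + 11i - 11j - 16k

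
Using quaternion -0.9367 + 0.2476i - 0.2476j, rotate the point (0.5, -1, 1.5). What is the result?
(1.257, -0.243, 1.364)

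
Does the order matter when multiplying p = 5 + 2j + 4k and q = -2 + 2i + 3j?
Yes: pq = -16 - 2i + 19j - 12k ≠ -16 + 22i + 3j - 4k = qp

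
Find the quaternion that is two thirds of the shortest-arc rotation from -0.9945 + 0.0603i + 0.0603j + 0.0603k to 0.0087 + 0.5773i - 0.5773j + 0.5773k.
-0.4824 + 0.5247i - 0.4653j + 0.5247k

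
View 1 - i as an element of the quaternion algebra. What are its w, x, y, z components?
1 - i + 0j + 0k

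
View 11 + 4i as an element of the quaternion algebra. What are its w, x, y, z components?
11 + 4i + 0j + 0k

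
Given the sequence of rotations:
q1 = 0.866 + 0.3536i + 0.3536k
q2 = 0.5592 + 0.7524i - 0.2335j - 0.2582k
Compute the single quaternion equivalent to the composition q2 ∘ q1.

q2 · q1 = 0.3095 + 0.7667i - 0.5596j + 0.0567k
0.3095 + 0.7667i - 0.5596j + 0.0567k


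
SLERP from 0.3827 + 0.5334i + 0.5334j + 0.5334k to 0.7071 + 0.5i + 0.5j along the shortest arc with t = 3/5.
0.6055 + 0.5395i + 0.5395j + 0.226k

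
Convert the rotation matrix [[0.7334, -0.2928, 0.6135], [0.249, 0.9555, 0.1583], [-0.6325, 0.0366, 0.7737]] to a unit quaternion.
0.9304 - 0.0327i + 0.3348j + 0.1456k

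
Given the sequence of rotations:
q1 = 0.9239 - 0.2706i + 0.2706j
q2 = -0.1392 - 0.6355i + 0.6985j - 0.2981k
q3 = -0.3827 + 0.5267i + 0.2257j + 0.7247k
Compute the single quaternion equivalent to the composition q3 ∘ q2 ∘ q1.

q2 · q1 = -0.4896 - 0.4688i + 0.6883j - 0.2584k
q3 · q2 · q1 = 0.4662 - 0.6356i - 0.5776j + 0.2124k
0.4662 - 0.6356i - 0.5776j + 0.2124k


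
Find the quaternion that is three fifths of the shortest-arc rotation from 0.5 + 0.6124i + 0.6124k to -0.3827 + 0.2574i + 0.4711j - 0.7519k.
0.4955 + 0.1132i - 0.3203j + 0.7994k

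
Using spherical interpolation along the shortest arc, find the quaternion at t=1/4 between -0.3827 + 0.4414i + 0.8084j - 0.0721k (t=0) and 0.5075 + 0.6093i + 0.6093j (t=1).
-0.1608 + 0.5329i + 0.8287j - 0.0581k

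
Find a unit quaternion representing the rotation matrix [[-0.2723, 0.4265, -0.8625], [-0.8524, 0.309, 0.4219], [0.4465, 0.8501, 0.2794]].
0.5736 + 0.1866i - 0.5705j - 0.5574k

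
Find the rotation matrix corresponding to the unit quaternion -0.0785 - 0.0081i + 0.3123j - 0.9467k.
[[-0.9875, -0.1537, -0.0337], [0.1436, -0.7926, -0.5926], [0.0644, -0.59, 0.8048]]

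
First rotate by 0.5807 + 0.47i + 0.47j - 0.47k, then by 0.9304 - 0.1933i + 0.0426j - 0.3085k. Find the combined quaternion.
0.4661 + 0.45i + 0.2262j - 0.7273k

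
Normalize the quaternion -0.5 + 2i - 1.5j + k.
-0.1826 + 0.7303i - 0.5477j + 0.3651k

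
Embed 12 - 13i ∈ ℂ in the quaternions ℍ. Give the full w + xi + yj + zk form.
12 - 13i + 0j + 0k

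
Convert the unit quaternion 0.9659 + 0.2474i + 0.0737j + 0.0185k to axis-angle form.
axis = (0.9559, 0.2848, 0.0715), θ = π/6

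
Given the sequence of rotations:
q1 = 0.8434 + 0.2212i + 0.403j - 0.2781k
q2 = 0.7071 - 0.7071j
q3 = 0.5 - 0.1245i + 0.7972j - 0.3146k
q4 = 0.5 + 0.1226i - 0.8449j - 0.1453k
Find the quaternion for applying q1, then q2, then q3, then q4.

q2 · q1 = 0.8813 + 0.3531i - 0.3114j - 0.0402k
q3 · q2 · q1 = 0.7202 - 0.0632i + 0.4308j - 0.5401k
q4 · q3 · q2 · q1 = 0.6534 + 0.5756i - 0.3177j - 0.3753k
0.6534 + 0.5756i - 0.3177j - 0.3753k


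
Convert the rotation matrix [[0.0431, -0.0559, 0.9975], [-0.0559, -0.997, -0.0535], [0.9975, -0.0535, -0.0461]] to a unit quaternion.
0.7222i - 0.0387j + 0.6906k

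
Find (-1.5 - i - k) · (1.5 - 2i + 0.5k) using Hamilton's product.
-3.75 + 1.5i + 2.5j - 2.25k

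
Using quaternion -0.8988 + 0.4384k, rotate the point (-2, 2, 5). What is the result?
(0.345, 2.807, 5)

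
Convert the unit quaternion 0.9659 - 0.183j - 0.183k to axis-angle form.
axis = (0, -√2/2, -√2/2), θ = π/6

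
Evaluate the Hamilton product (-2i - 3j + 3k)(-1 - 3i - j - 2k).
-3 + 11i - 10j - 10k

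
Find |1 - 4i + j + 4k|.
√34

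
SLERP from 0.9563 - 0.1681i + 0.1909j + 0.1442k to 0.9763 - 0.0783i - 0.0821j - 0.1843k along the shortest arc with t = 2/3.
0.9909 - 0.1108i + 0.0098j - 0.0756k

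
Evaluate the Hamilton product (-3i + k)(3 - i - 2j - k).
-2 - 7i - 4j + 9k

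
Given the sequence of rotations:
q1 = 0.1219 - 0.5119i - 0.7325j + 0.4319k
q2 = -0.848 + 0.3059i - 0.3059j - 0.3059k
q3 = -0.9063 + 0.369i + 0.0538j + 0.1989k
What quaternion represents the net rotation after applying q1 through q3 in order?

q2 · q1 = -0.0387 + 0.1152i + 0.6083j - 0.7842k
q3 · q2 · q1 = 0.1158 - 0.2819i - 0.2411j + 0.9213k
0.1158 - 0.2819i - 0.2411j + 0.9213k


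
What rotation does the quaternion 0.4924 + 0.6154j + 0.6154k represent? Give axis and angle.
axis = (0, √2/2, √2/2), θ = 121°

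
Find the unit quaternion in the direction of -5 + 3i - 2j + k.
-0.8006 + 0.4804i - 0.3203j + 0.1601k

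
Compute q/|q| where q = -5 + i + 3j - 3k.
-0.7538 + 0.1508i + 0.4523j - 0.4523k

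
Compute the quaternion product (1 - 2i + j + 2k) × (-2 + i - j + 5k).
-9 + 12i + 9j + 2k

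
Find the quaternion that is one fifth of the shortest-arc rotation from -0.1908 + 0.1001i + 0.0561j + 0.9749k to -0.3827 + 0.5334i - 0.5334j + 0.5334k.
-0.2484 + 0.2065i - 0.0749j + 0.9434k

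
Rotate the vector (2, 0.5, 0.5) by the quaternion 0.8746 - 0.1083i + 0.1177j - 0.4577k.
(1.647, -1.333, 0.112)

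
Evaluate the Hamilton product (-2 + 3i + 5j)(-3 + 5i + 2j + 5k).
-19 + 6i - 34j - 29k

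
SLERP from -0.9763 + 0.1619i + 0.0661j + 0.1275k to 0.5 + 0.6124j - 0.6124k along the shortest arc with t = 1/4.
-0.941 + 0.1315i - 0.1274j + 0.2847k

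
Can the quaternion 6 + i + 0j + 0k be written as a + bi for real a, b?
Yes. The quaternion 6 + i has j- and k-coefficients y = z = 0, so it lies in the complex subalgebra spanned by 1 and i.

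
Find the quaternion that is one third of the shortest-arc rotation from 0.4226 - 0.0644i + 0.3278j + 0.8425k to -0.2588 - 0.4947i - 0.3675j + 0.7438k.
0.2143 - 0.2497i + 0.0985j + 0.9392k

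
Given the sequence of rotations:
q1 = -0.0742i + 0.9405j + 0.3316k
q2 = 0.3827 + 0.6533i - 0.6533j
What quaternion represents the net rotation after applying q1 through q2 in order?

q2 · q1 = 0.6629 - 0.245i + 0.1433j + 0.6929k
0.6629 - 0.245i + 0.1433j + 0.6929k


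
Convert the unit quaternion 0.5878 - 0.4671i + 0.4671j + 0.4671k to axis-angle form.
axis = (-√3/3, √3/3, √3/3), θ = 108°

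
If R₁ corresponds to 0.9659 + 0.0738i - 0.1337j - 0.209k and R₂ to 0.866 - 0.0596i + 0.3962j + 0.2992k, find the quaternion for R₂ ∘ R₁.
0.9564 - 0.0365i + 0.2765j + 0.0867k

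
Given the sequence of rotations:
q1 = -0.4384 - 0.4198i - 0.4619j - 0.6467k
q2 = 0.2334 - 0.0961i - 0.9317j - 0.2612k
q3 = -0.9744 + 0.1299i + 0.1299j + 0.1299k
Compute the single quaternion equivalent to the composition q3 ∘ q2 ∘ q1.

q2 · q1 = -0.7419 + 0.426i + 0.3482j - 0.3832k
q3 · q2 · q1 = 0.6721 - 0.6065i - 0.3305j + 0.2669k
0.6721 - 0.6065i - 0.3305j + 0.2669k


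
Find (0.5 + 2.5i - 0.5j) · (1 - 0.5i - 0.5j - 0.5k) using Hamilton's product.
1.5 + 2.5i + 0.5j - 1.75k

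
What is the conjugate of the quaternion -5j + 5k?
5j - 5k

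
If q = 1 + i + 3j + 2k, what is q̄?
1 - i - 3j - 2k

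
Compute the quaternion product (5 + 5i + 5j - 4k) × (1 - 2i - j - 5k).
-34i + 33j - 24k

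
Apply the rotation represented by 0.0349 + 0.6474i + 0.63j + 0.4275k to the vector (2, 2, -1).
(0.656, 0.79, 2.819)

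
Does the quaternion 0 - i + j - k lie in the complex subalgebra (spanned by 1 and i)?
No. The quaternion -i + j - k has j-coefficient y = 1 and k-coefficient z = -1, not both zero, so it does not lie in the complex subalgebra spanned by 1 and i.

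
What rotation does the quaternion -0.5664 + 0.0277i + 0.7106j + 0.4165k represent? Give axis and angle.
axis = (0.0336, 0.8622, 0.5054), θ = 249°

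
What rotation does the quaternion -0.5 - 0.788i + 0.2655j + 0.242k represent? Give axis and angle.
axis = (-0.9099, 0.3066, 0.2794), θ = 4π/3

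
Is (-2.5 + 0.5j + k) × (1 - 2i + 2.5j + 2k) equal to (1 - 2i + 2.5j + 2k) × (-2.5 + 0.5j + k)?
No: pq = -5.75 + 3.5i - 7.75j - 3k ≠ -5.75 + 6.5i - 3.75j - 5k = qp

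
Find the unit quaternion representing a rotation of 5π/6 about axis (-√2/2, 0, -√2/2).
0.2588 - 0.683i - 0.683k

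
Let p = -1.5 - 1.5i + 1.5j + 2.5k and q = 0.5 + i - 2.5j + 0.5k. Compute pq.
3.25 + 4.75i + 7.75j + 2.75k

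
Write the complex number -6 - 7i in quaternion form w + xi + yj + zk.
-6 - 7i + 0j + 0k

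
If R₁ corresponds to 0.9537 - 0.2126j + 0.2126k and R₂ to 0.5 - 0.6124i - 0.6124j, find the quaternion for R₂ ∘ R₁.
0.3467 - 0.7142i - 0.5601j + 0.2365k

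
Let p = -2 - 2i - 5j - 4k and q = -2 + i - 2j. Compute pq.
-4 - 6i + 10j + 17k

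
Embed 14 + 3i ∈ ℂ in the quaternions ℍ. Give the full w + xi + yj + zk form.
14 + 3i + 0j + 0k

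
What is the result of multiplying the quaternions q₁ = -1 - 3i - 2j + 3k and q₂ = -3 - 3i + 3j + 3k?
-9 - 3i + 3j - 27k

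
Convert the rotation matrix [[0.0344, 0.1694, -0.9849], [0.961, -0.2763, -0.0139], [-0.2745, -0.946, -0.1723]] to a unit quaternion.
-0.3827 + 0.6089i + 0.4641j - 0.5171k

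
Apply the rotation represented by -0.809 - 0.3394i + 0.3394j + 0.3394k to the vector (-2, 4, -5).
(4.094, 5.31, -0.216)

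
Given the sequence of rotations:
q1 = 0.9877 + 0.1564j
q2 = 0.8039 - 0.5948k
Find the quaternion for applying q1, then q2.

q2 · q1 = 0.794 + 0.093i + 0.1257j - 0.5875k
0.794 + 0.093i + 0.1257j - 0.5875k


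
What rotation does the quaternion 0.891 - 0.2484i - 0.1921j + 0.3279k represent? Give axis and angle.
axis = (-0.5471, -0.4231, 0.7222), θ = 54°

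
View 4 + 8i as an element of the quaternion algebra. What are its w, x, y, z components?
4 + 8i + 0j + 0k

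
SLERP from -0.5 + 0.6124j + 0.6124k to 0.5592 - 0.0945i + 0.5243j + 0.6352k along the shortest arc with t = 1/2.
0.035 - 0.0559i + 0.672j + 0.7376k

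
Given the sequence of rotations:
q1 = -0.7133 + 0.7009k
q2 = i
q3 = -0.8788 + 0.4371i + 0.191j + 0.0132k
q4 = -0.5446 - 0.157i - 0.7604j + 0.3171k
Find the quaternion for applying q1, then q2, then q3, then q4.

q2 · q1 = -0.7133i - 0.7009j
q3 · q2 · q1 = 0.4457 + 0.6361i + 0.6065j - 0.1701k
q4 · q3 · q2 · q1 = 0.3723 - 0.4794i - 0.4942j + 0.6224k
0.3723 - 0.4794i - 0.4942j + 0.6224k


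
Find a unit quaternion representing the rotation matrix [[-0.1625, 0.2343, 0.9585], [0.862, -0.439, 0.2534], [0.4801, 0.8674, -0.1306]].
0.2588 + 0.5931i + 0.4621j + 0.6064k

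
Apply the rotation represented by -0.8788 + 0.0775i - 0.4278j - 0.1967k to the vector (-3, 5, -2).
(-5.173, 3.106, 1.264)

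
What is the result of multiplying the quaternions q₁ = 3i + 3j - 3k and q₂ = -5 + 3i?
-9 - 15i - 24j + 6k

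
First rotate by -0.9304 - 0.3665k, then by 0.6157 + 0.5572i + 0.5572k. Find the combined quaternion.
-0.3686 - 0.5184i + 0.2042j - 0.7441k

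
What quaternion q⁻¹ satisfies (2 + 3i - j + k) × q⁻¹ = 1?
0.1333 - 0.2i + 0.0667j - 0.0667k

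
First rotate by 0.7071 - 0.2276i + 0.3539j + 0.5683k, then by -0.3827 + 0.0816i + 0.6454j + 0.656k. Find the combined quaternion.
-0.8532 + 0.2794i + 0.1252j + 0.4221k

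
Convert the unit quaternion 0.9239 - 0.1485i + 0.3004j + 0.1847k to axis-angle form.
axis = (-0.3881, 0.7851, 0.4827), θ = π/4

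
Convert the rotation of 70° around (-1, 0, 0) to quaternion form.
0.8192 - 0.5736i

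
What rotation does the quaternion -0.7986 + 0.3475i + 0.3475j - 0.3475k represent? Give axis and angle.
axis = (√3/3, √3/3, -√3/3), θ = 286°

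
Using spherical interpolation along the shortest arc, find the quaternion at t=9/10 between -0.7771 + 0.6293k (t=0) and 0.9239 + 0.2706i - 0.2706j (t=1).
-0.9337 - 0.2483i + 0.2483j + 0.0695k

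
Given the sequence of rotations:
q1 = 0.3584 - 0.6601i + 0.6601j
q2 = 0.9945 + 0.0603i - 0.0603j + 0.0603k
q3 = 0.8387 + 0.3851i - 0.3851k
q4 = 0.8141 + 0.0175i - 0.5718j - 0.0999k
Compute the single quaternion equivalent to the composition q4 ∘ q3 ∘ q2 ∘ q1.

q2 · q1 = 0.436 - 0.6747i + 0.5951j + 0.0216k
q3 · q2 · q1 = 0.6338 - 0.1688i + 0.7506j + 0.0794k
q4 · q3 · q2 · q1 = 0.9561 - 0.0967i + 0.2641j - 0.0821k
0.9561 - 0.0967i + 0.2641j - 0.0821k


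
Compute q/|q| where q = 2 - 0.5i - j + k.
0.8 - 0.2i - 0.4j + 0.4k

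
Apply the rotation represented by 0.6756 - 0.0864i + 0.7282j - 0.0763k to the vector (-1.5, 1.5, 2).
(2.068, 1.815, 0.963)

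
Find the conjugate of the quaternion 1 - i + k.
1 + i - k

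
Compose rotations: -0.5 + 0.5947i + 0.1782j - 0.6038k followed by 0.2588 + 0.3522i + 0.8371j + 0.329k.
-0.2894 - 0.5863i + 0.0359j - 0.7558k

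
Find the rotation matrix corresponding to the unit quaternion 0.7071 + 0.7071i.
[[1, 0, 0], [0, 0, -1], [0, 1, 0]]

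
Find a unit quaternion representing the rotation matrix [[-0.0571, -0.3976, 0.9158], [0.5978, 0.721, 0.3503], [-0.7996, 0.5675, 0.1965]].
0.682 + 0.0796i + 0.6288j + 0.3649k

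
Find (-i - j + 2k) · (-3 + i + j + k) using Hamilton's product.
6j - 6k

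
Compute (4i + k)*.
-4i - k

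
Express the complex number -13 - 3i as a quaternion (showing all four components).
-13 - 3i + 0j + 0k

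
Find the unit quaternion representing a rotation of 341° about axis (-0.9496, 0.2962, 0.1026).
-0.9863 - 0.1567i + 0.0489j + 0.0169k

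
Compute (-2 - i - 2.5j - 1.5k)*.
-2 + i + 2.5j + 1.5k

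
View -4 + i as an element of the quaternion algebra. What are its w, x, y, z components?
-4 + i + 0j + 0k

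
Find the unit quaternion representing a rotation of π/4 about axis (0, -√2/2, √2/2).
0.9239 - 0.2706j + 0.2706k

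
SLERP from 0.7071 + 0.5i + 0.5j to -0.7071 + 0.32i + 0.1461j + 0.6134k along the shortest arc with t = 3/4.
0.8419 - 0.1092i + 0.0402j - 0.527k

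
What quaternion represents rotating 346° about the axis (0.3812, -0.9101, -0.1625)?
-0.9925 + 0.0465i - 0.1109j - 0.0198k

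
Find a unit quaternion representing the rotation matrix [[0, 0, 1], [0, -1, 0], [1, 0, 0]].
0.7071i + 0.7071k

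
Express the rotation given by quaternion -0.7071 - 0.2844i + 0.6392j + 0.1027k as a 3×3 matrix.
[[0.1618, -0.2183, -0.9624], [-0.5088, 0.8171, -0.2709], [0.8455, 0.5335, 0.0211]]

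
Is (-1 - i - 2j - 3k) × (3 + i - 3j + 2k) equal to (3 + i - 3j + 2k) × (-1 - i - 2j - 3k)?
No: pq = -2 - 17i - 4j - 6k ≠ -2 + 9i - 2j - 16k = qp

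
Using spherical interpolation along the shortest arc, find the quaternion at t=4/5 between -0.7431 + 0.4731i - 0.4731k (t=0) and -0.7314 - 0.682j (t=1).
-0.7984 + 0.1116i - 0.5811j - 0.1116k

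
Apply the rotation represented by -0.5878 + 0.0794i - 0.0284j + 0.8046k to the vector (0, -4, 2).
(-3.443, 1.325, 2.528)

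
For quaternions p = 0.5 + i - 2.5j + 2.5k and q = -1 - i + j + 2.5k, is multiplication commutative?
No: pq = -3.25 - 10.25i - 2j - 2.75k ≠ -3.25 + 7.25i + 8j + 0.25k = qp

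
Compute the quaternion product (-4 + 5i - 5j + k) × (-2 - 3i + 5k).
18 - 23i - 18j - 37k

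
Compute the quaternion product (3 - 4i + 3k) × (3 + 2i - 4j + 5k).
2 + 6i + 14j + 40k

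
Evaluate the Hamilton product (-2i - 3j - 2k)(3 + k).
2 - 9i - 7j - 6k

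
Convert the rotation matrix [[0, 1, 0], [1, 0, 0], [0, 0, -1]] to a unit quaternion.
0.7071i + 0.7071j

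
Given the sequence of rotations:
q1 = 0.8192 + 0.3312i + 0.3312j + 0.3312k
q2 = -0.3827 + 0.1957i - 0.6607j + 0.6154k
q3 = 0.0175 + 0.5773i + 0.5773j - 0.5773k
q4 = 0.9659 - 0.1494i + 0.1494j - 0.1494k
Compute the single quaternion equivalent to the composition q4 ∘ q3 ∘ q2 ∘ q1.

q2 · q1 = -0.3633 - 0.3891i - 0.529j + 0.661k
q3 · q2 · q1 = 0.9053 - 0.1403i - 0.376j + 0.1405k
q4 · q3 · q2 · q1 = 0.9306 - 0.306i - 0.186j + 0.0776k
0.9306 - 0.306i - 0.186j + 0.0776k


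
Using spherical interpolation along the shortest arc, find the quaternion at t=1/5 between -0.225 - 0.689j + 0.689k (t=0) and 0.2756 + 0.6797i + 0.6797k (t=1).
-0.1273 + 0.1699i - 0.6008j + 0.7707k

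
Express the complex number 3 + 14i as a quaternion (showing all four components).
3 + 14i + 0j + 0k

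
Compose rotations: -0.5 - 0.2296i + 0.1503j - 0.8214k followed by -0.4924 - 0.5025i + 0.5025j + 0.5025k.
0.4681 - 0.124i - 0.8534j + 0.1931k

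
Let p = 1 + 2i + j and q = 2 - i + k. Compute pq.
4 + 4i + 2k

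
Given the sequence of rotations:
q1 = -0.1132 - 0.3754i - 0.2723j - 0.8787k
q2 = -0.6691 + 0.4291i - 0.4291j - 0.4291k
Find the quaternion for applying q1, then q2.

q2 · q1 = -0.2571 + 0.4628i + 0.7689j + 0.3586k
-0.2571 + 0.4628i + 0.7689j + 0.3586k


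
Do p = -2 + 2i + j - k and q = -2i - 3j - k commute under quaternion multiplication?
No: pq = 6 + 10j - 2k ≠ 6 + 8i + 2j + 6k = qp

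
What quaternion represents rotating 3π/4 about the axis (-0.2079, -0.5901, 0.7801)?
0.3827 - 0.1921i - 0.5452j + 0.7207k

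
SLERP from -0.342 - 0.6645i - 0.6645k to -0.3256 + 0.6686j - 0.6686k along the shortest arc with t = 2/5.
-0.3784 - 0.444i + 0.3077j - 0.7517k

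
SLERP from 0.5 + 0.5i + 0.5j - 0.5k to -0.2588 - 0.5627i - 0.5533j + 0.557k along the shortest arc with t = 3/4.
0.3214 + 0.5505i + 0.5434j - 0.5462k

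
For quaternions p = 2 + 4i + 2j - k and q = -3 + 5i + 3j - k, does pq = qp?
No: pq = -33 - i - j + 3k ≠ -33 - 3i + j - k = qp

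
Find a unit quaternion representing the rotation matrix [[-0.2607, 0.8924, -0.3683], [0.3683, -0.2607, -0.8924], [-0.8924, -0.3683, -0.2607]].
-0.2334 - 0.5614i - 0.5614j + 0.5614k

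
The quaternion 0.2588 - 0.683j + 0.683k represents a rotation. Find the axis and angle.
axis = (0, -√2/2, √2/2), θ = 5π/6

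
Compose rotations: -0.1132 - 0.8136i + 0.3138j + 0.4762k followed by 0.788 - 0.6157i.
-0.5901 - 0.5714i + 0.5405j + 0.182k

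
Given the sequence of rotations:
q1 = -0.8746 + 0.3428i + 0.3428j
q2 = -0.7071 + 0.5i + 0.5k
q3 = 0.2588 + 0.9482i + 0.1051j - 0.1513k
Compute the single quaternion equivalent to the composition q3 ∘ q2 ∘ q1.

q2 · q1 = 0.447 - 0.8511i - 0.071j - 0.2659k
q3 · q2 · q1 = 0.8899 + 0.1649i + 0.4095j - 0.1143k
0.8899 + 0.1649i + 0.4095j - 0.1143k


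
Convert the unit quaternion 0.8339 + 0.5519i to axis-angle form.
axis = (1, 0, 0), θ = 67°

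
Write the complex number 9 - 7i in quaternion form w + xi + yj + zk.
9 - 7i + 0j + 0k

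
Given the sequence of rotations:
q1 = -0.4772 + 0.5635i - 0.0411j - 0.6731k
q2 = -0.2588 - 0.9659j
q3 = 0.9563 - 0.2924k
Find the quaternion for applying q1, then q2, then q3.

q2 · q1 = 0.0838 + 0.5043i + 0.4716j + 0.7185k
q3 · q2 · q1 = 0.2902 + 0.6202i + 0.3035j + 0.6626k
0.2902 + 0.6202i + 0.3035j + 0.6626k


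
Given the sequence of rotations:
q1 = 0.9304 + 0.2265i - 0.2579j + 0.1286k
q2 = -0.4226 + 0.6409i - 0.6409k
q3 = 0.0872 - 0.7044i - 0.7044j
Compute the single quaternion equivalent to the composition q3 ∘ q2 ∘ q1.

q2 · q1 = -0.4559 + 0.3353i - 0.1186j - 0.8159k
q3 · q2 · q1 = 0.1129 + 0.9251i - 0.2639j + 0.2486k
0.1129 + 0.9251i - 0.2639j + 0.2486k


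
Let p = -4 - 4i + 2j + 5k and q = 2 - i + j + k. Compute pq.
-19 - 7i - j + 4k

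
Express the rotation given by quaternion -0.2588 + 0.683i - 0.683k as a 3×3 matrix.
[[0.067, -0.3535, -0.933], [0.3535, -0.866, 0.3535], [-0.933, -0.3535, 0.067]]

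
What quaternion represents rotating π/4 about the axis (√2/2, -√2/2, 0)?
0.9239 + 0.2706i - 0.2706j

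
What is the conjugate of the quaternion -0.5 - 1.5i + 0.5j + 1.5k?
-0.5 + 1.5i - 0.5j - 1.5k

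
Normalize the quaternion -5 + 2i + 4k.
-0.7454 + 0.2981i + 0.5963k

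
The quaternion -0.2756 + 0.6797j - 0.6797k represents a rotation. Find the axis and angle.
axis = (0, √2/2, -√2/2), θ = 212°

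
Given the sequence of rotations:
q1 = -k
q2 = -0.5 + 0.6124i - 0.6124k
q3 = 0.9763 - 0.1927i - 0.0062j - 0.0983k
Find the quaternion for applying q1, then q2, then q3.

q2 · q1 = -0.6124 + 0.6124j + 0.5k
q3 · q2 · q1 = -0.5449 + 0.1751i + 0.698j + 0.4303k
-0.5449 + 0.1751i + 0.698j + 0.4303k


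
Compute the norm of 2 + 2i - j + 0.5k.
3.041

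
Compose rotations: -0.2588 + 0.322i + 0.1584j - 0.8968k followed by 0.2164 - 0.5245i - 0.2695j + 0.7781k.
0.8534 + 0.3239i - 0.1158j - 0.3917k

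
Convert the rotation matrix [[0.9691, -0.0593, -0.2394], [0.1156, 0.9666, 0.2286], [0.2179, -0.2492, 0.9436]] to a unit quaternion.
0.9848 - 0.1213i - 0.1161j + 0.0444k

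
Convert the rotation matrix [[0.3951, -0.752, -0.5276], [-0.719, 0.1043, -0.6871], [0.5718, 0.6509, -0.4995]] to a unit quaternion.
0.5 + 0.669i - 0.5497j + 0.0165k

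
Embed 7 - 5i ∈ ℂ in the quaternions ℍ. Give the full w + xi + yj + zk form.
7 - 5i + 0j + 0k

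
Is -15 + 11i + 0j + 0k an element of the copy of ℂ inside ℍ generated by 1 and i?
Yes. The quaternion -15 + 11i has j- and k-coefficients y = z = 0, so it lies in the complex subalgebra spanned by 1 and i.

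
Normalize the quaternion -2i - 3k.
-0.5547i - 0.8321k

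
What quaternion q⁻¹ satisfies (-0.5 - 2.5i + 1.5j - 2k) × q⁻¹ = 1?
-0.0392 + 0.1961i - 0.1176j + 0.1569k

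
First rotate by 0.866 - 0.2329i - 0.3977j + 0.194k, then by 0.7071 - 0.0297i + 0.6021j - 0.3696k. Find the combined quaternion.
0.9166 - 0.2206i + 0.332j - 0.0309k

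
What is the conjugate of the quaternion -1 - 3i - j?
-1 + 3i + j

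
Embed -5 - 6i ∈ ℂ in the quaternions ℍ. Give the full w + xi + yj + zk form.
-5 - 6i + 0j + 0k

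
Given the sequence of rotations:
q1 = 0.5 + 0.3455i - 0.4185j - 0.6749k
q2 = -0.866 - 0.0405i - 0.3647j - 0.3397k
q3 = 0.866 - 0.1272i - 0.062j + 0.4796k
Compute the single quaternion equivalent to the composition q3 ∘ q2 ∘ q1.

q2 · q1 = -0.8009 - 0.2155i + 0.0354j + 0.5576k
q3 · q2 · q1 = -0.9862 - 0.1363i + 0.0479j + 0.0809k
-0.9862 - 0.1363i + 0.0479j + 0.0809k


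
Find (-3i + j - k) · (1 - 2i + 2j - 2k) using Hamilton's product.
-10 - 3i - 3j - 5k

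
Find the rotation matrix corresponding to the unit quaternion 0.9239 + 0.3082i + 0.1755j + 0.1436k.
[[0.8972, -0.1572, 0.4128], [0.3735, 0.7688, -0.5191], [-0.2358, 0.6199, 0.7484]]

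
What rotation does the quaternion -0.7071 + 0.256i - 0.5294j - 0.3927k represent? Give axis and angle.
axis = (0.362, -0.7487, -0.5554), θ = 3π/2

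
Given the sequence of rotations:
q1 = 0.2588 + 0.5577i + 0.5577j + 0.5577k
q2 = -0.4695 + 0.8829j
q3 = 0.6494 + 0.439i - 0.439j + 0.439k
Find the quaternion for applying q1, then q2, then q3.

q2 · q1 = -0.6139 + 0.2306i - 0.0333j - 0.7542k
q3 · q2 · q1 = -0.1834 + 0.226i + 0.6802j - 0.6727k
-0.1834 + 0.226i + 0.6802j - 0.6727k


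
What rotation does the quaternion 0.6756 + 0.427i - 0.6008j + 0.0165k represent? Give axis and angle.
axis = (0.5792, -0.8149, 0.0224), θ = 95°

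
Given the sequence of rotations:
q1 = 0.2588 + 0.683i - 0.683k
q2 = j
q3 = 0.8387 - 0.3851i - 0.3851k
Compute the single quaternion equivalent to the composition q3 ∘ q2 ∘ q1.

q2 · q1 = -0.683i + 0.2588j - 0.683k
q3 · q2 · q1 = -0.526 - 0.4732i + 0.2171j - 0.6725k
-0.526 - 0.4732i + 0.2171j - 0.6725k


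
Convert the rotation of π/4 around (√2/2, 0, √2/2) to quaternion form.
0.9239 + 0.2706i + 0.2706k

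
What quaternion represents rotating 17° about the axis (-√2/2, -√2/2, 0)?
0.989 - 0.1045i - 0.1045j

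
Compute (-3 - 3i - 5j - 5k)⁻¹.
-0.0441 + 0.0441i + 0.0735j + 0.0735k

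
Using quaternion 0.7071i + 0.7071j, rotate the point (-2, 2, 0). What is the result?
(2, -2, 0)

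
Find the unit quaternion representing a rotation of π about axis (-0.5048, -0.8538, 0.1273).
-0.5048i - 0.8538j + 0.1273k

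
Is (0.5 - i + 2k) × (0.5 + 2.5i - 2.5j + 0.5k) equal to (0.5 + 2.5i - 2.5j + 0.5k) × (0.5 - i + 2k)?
No: pq = 1.75 + 5.75i + 4.25j + 3.75k ≠ 1.75 - 4.25i - 6.75j - 1.25k = qp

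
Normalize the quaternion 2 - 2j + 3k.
0.4851 - 0.4851j + 0.7276k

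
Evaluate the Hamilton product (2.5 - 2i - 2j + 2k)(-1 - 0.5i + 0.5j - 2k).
1.5 + 3.75i - 1.75j - 9k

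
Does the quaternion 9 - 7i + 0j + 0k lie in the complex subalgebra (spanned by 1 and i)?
Yes. The quaternion 9 - 7i has j- and k-coefficients y = z = 0, so it lies in the complex subalgebra spanned by 1 and i.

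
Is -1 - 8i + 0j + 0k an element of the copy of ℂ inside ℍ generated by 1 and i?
Yes. The quaternion -1 - 8i has j- and k-coefficients y = z = 0, so it lies in the complex subalgebra spanned by 1 and i.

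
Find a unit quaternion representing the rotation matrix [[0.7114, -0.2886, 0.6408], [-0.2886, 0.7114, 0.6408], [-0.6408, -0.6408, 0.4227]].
0.8434 - 0.3799i + 0.3799j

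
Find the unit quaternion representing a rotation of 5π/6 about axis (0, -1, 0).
0.2588 - 0.9659j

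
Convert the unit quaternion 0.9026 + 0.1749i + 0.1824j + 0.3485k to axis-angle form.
axis = (0.4063, 0.4237, 0.8096), θ = 51°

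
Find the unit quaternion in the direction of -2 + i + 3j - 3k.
-0.417 + 0.2085i + 0.6255j - 0.6255k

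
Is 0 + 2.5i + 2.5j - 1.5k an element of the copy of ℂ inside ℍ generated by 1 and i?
No. The quaternion 2.5i + 2.5j - 1.5k has j-coefficient y = 2.5 and k-coefficient z = -1.5, not both zero, so it does not lie in the complex subalgebra spanned by 1 and i.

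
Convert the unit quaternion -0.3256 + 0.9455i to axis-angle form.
axis = (1, 0, 0), θ = 218°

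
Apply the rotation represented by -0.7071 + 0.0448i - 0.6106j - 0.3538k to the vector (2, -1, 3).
(3.058, 1.632, -1.408)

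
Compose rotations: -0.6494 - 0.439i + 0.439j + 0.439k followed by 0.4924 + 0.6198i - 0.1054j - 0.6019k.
0.2628 - 0.4007i + 0.2768j + 0.8329k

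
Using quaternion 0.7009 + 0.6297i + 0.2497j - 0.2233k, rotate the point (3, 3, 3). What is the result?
(4.416, -2.657, 0.667)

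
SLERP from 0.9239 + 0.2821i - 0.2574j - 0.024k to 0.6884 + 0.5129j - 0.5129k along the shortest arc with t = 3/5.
0.8964 + 0.1317i + 0.2263j - 0.3577k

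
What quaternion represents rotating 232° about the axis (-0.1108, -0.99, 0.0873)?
-0.4384 - 0.0996i - 0.8898j + 0.0785k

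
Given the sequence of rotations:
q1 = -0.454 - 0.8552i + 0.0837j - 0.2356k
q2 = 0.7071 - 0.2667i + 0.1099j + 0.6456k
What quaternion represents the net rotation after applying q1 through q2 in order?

q2 · q1 = -0.4062 - 0.5636i - 0.6057j - 0.388k
-0.4062 - 0.5636i - 0.6057j - 0.388k


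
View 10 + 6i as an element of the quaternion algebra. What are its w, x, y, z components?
10 + 6i + 0j + 0k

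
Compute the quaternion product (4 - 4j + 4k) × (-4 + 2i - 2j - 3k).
-12 + 28i + 16j - 20k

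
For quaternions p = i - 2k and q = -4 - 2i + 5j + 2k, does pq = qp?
No: pq = 6 + 6i + 2j + 13k ≠ 6 - 14i - 2j + 3k = qp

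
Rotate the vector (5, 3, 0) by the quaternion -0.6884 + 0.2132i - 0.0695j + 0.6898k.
(2.954, -5.024, -0.176)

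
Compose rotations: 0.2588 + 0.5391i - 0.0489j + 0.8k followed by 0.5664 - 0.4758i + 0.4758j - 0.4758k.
0.807 + 0.5396i + 0.2196j + 0.0967k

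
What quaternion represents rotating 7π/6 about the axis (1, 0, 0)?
-0.2588 + 0.9659i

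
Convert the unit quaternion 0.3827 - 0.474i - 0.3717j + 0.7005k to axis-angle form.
axis = (-0.5131, -0.4023, 0.7582), θ = 3π/4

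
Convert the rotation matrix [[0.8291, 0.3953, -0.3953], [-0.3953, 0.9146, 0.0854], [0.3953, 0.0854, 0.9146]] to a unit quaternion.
0.9563 - 0.2067j - 0.2067k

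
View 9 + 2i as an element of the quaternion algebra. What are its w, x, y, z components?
9 + 2i + 0j + 0k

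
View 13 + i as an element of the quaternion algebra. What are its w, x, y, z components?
13 + i + 0j + 0k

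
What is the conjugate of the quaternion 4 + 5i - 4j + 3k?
4 - 5i + 4j - 3k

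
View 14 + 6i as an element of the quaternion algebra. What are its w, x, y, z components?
14 + 6i + 0j + 0k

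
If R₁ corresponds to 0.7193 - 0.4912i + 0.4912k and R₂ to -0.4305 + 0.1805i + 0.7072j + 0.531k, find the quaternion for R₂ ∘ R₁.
-0.4818 + 0.6887i + 0.1592j + 0.5179k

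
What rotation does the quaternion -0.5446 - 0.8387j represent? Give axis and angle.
axis = (0, -1, 0), θ = 246°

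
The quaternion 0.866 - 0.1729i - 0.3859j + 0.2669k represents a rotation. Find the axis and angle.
axis = (-0.3458, -0.7717, 0.5337), θ = π/3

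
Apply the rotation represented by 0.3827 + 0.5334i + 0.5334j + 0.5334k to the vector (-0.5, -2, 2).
(1.702, 0.109, -2.311)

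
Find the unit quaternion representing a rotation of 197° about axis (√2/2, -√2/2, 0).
-0.1478 + 0.6993i - 0.6993j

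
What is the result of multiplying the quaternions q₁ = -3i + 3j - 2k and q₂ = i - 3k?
-3 - 9i - 11j - 3k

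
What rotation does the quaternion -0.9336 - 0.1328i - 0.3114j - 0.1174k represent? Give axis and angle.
axis = (-0.3706, -0.8691, -0.3276), θ = 318°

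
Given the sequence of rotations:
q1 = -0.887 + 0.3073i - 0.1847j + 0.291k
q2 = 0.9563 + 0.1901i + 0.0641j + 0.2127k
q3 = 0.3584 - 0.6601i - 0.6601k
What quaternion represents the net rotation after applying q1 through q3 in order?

q2 · q1 = -0.9567 + 0.1832i - 0.2234j + 0.0348k
q3 · q2 · q1 = -0.199 + 0.5497i - 0.178j + 0.7915k
-0.199 + 0.5497i - 0.178j + 0.7915k


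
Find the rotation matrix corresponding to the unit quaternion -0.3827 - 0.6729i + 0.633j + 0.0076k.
[[0.1985, -0.8461, -0.4947], [-0.8577, 0.0943, -0.5054], [0.4743, 0.5247, -0.707]]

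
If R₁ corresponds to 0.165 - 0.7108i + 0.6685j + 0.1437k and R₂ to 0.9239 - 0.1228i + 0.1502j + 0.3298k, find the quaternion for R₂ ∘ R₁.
-0.0826 - 0.8759i + 0.4256j + 0.2119k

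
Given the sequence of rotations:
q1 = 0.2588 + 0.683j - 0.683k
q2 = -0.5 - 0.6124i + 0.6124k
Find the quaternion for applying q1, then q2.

q2 · q1 = 0.2889 - 0.5768i - 0.7598j + 0.0817k
0.2889 - 0.5768i - 0.7598j + 0.0817k


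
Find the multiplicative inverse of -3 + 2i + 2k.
-0.1765 - 0.1176i - 0.1176k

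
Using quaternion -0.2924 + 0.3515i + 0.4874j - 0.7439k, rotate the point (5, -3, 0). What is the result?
(-2.632, 4.95, 1.602)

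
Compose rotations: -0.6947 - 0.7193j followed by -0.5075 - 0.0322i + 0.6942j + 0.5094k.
0.8519 + 0.3888i - 0.1172j - 0.3307k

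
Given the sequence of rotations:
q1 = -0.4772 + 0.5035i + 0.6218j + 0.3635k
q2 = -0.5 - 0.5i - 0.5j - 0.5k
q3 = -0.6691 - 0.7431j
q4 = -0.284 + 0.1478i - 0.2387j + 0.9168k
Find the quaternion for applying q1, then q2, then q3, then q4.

q2 · q1 = 0.983 + 0.116i - 0.1423j - 0.0023k
q3 · q2 · q1 = -0.7635 - 0.0759i - 0.6353j + 0.0877k
q4 · q3 · q2 · q1 = -0.004 + 0.4702i + 0.2801j - 0.8369k
-0.004 + 0.4702i + 0.2801j - 0.8369k


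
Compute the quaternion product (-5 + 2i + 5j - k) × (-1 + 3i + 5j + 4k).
-22 + 8i - 41j - 24k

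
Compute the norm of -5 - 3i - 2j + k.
√39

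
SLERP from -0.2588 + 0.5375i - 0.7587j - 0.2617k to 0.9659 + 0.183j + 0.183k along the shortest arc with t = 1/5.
-0.4627 + 0.4662i - 0.7032j - 0.2721k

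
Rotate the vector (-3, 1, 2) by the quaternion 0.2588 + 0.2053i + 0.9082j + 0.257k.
(3.736, -0.013, 0.199)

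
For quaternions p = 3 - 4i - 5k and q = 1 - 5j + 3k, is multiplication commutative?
No: pq = 18 - 29i - 3j + 24k ≠ 18 + 21i - 27j - 16k = qp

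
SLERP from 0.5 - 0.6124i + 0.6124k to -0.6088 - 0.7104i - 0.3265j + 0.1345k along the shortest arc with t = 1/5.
0.2856 - 0.749i - 0.0895j + 0.5911k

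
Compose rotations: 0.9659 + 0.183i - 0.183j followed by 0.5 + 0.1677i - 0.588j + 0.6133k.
0.3447 + 0.3657i - 0.5472j + 0.6693k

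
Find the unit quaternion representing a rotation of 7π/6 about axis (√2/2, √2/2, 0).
-0.2588 + 0.683i + 0.683j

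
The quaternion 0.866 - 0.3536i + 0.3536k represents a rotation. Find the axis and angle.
axis = (-√2/2, 0, √2/2), θ = π/3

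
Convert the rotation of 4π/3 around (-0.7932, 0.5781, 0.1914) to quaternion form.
-0.5 - 0.6869i + 0.5006j + 0.1658k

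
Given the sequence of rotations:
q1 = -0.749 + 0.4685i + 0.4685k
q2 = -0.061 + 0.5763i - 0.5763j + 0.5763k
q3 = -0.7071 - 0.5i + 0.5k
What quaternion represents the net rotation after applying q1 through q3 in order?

q2 · q1 = -0.4943 - 0.7302i + 0.4316j - 0.1902k
q3 · q2 · q1 = 0.0795 + 0.5477i - 0.7654j - 0.3285k
0.0795 + 0.5477i - 0.7654j - 0.3285k


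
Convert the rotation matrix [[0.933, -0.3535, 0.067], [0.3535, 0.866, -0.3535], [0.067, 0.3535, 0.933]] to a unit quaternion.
0.9659 + 0.183i + 0.183k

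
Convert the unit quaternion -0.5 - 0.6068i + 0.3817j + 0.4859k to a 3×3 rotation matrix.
[[0.2364, 0.0227, -0.9714], [-0.9491, -0.2086, -0.2359], [-0.208, 0.9777, -0.0278]]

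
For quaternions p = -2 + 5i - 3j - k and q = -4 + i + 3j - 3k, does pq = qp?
No: pq = 9 - 10i + 20j + 28k ≠ 9 - 34i - 8j - 8k = qp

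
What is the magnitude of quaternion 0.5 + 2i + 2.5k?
3.24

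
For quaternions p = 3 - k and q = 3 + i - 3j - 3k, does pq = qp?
No: pq = 6 - 10j - 12k ≠ 6 + 6i - 8j - 12k = qp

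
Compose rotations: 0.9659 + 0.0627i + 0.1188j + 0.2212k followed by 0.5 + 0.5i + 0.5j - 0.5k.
0.5028 + 0.6843i + 0.4004j - 0.3443k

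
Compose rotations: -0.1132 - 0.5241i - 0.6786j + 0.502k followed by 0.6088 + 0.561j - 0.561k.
0.5934 - 0.4181i - 0.1826j + 0.6631k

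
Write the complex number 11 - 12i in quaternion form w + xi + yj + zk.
11 - 12i + 0j + 0k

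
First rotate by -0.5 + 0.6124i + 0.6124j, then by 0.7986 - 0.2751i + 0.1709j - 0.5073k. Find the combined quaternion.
-0.3355 + 0.9373i + 0.0929j - 0.0195k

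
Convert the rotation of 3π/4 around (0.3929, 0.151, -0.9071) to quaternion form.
0.3827 + 0.363i + 0.1395j - 0.8381k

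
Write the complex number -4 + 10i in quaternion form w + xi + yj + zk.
-4 + 10i + 0j + 0k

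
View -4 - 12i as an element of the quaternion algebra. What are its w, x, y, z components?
-4 - 12i + 0j + 0k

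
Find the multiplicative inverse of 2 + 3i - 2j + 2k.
0.0952 - 0.1429i + 0.0952j - 0.0952k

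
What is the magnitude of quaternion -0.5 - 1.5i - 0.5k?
1.658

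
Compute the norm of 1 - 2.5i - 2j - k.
3.5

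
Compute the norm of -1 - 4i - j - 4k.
√34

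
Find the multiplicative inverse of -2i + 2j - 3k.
0.1176i - 0.1176j + 0.1765k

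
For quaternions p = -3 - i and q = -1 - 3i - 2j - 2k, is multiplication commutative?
No: pq = 10i + 4j + 8k ≠ 10i + 8j + 4k = qp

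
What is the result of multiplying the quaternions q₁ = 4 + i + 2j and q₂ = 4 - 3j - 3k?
22 - 2i - j - 15k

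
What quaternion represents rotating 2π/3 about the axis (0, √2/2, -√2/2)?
0.5 + 0.6124j - 0.6124k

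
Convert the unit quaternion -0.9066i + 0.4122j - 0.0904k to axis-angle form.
axis = (-0.9066, 0.4122, -0.0904), θ = π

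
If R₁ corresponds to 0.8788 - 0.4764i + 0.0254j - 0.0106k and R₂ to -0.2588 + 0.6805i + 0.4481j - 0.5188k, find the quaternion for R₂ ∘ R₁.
0.0799 + 0.7297i + 0.6416j - 0.2224k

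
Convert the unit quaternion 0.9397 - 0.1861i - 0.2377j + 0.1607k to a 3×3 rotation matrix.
[[0.8353, -0.2135, -0.5065], [0.3905, 0.8791, 0.2734], [0.3869, -0.4262, 0.8177]]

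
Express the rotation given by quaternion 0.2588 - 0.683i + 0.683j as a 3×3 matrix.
[[0.067, -0.933, 0.3535], [-0.933, 0.067, 0.3535], [-0.3535, -0.3535, -0.866]]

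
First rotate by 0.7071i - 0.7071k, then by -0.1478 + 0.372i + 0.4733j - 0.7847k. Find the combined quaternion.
-0.8179 - 0.4392i - 0.2918j - 0.2302k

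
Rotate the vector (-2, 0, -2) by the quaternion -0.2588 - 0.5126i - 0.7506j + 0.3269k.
(0.574, 0.312, 2.752)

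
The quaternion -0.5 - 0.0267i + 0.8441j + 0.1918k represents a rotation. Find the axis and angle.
axis = (-0.0308, 0.9747, 0.2215), θ = 4π/3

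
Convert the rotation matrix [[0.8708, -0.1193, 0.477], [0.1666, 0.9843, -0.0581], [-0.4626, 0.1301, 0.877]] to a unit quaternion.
0.9659 + 0.0487i + 0.2432j + 0.074k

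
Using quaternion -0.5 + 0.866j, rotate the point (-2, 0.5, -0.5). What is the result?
(1.433, 0.5, -1.482)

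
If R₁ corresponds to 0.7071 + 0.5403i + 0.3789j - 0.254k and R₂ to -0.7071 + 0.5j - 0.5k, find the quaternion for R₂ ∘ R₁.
-0.8164 - 0.3196i - 0.1845j - 0.4441k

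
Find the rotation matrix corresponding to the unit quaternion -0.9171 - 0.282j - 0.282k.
[[0.6819, -0.5172, 0.5172], [0.5172, 0.841, 0.159], [-0.5172, 0.159, 0.841]]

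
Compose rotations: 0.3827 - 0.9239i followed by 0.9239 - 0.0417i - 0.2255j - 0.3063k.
0.315 - 0.8695i + 0.1967j - 0.3256k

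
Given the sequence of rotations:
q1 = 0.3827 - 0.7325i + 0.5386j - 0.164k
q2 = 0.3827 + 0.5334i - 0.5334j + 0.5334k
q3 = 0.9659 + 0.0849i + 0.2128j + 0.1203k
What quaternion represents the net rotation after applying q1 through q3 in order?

q2 · q1 = 0.9119 - 0.276i - 0.3012j + 0.0379k
q3 · q2 · q1 = 0.9638 - 0.1449i - 0.1333j + 0.1795k
0.9638 - 0.1449i - 0.1333j + 0.1795k
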